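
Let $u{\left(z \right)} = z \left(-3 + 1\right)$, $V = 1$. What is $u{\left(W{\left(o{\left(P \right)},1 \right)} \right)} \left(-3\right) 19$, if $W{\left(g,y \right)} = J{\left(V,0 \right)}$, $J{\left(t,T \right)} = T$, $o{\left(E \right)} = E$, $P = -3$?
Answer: $0$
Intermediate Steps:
$W{\left(g,y \right)} = 0$
$u{\left(z \right)} = - 2 z$ ($u{\left(z \right)} = z \left(-2\right) = - 2 z$)
$u{\left(W{\left(o{\left(P \right)},1 \right)} \right)} \left(-3\right) 19 = \left(-2\right) 0 \left(-3\right) 19 = 0 \left(-3\right) 19 = 0 \cdot 19 = 0$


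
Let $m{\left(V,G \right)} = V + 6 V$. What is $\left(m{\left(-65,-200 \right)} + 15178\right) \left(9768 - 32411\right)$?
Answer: $-333372889$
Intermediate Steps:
$m{\left(V,G \right)} = 7 V$
$\left(m{\left(-65,-200 \right)} + 15178\right) \left(9768 - 32411\right) = \left(7 \left(-65\right) + 15178\right) \left(9768 - 32411\right) = \left(-455 + 15178\right) \left(-22643\right) = 14723 \left(-22643\right) = -333372889$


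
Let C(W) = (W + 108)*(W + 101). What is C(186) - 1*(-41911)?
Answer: 126289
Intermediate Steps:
C(W) = (101 + W)*(108 + W) (C(W) = (108 + W)*(101 + W) = (101 + W)*(108 + W))
C(186) - 1*(-41911) = (10908 + 186² + 209*186) - 1*(-41911) = (10908 + 34596 + 38874) + 41911 = 84378 + 41911 = 126289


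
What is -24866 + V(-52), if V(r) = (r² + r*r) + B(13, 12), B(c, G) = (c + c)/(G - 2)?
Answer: -97277/5 ≈ -19455.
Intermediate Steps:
B(c, G) = 2*c/(-2 + G) (B(c, G) = (2*c)/(-2 + G) = 2*c/(-2 + G))
V(r) = 13/5 + 2*r² (V(r) = (r² + r*r) + 2*13/(-2 + 12) = (r² + r²) + 2*13/10 = 2*r² + 2*13*(⅒) = 2*r² + 13/5 = 13/5 + 2*r²)
-24866 + V(-52) = -24866 + (13/5 + 2*(-52)²) = -24866 + (13/5 + 2*2704) = -24866 + (13/5 + 5408) = -24866 + 27053/5 = -97277/5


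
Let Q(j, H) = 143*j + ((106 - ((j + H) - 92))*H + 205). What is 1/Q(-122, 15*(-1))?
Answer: -1/22266 ≈ -4.4912e-5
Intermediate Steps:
Q(j, H) = 205 + 143*j + H*(198 - H - j) (Q(j, H) = 143*j + ((106 - ((H + j) - 92))*H + 205) = 143*j + ((106 - (-92 + H + j))*H + 205) = 143*j + ((106 + (92 - H - j))*H + 205) = 143*j + ((198 - H - j)*H + 205) = 143*j + (H*(198 - H - j) + 205) = 143*j + (205 + H*(198 - H - j)) = 205 + 143*j + H*(198 - H - j))
1/Q(-122, 15*(-1)) = 1/(205 - (15*(-1))² + 143*(-122) + 198*(15*(-1)) - 1*15*(-1)*(-122)) = 1/(205 - 1*(-15)² - 17446 + 198*(-15) - 1*(-15)*(-122)) = 1/(205 - 1*225 - 17446 - 2970 - 1830) = 1/(205 - 225 - 17446 - 2970 - 1830) = 1/(-22266) = -1/22266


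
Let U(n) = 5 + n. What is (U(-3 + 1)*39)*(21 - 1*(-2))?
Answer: 2691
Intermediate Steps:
(U(-3 + 1)*39)*(21 - 1*(-2)) = ((5 + (-3 + 1))*39)*(21 - 1*(-2)) = ((5 - 2)*39)*(21 + 2) = (3*39)*23 = 117*23 = 2691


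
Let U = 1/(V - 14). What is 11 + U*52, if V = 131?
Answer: 103/9 ≈ 11.444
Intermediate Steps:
U = 1/117 (U = 1/(131 - 14) = 1/117 ≈ 0.0085470)
11 + U*52 = 11 + (1/117)*52 = 11 + 4/9 = 103/9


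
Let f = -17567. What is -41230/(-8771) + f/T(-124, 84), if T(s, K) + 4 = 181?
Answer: -20968921/221781 ≈ -94.548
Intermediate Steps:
T(s, K) = 177 (T(s, K) = -4 + 181 = 177)
-41230/(-8771) + f/T(-124, 84) = -41230/(-8771) - 17567/177 = -41230*(-1/8771) - 17567*1/177 = 5890/1253 - 17567/177 = -20968921/221781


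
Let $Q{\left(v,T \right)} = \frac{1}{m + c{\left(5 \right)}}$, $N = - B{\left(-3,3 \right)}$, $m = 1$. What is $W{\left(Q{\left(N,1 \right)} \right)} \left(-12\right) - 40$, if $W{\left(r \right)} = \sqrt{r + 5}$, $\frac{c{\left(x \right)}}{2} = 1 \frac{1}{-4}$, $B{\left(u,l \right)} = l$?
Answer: $-40 - 12 \sqrt{7} \approx -71.749$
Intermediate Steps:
$c{\left(x \right)} = - \frac{1}{2}$ ($c{\left(x \right)} = 2 \cdot 1 \frac{1}{-4} = 2 \cdot 1 \left(- \frac{1}{4}\right) = 2 \left(- \frac{1}{4}\right) = - \frac{1}{2}$)
$N = -3$ ($N = \left(-1\right) 3 = -3$)
$Q{\left(v,T \right)} = 2$ ($Q{\left(v,T \right)} = \frac{1}{1 - \frac{1}{2}} = \frac{1}{\frac{1}{2}} = 2$)
$W{\left(r \right)} = \sqrt{5 + r}$
$W{\left(Q{\left(N,1 \right)} \right)} \left(-12\right) - 40 = \sqrt{5 + 2} \left(-12\right) - 40 = \sqrt{7} \left(-12\right) - 40 = - 12 \sqrt{7} - 40 = -40 - 12 \sqrt{7}$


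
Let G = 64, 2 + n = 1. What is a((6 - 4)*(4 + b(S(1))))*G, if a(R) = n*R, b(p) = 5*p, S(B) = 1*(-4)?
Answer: 2048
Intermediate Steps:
n = -1 (n = -2 + 1 = -1)
S(B) = -4
a(R) = -R
a((6 - 4)*(4 + b(S(1))))*G = -(6 - 4)*(4 + 5*(-4))*64 = -2*(4 - 20)*64 = -2*(-16)*64 = -1*(-32)*64 = 32*64 = 2048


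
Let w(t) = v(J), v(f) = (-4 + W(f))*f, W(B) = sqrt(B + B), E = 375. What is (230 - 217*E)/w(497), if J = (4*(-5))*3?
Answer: -16229/408 - 16229*I*sqrt(30)/816 ≈ -39.777 - 108.93*I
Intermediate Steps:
J = -60 (J = -20*3 = -60)
W(B) = sqrt(2)*sqrt(B) (W(B) = sqrt(2*B) = sqrt(2)*sqrt(B))
v(f) = f*(-4 + sqrt(2)*sqrt(f)) (v(f) = (-4 + sqrt(2)*sqrt(f))*f = f*(-4 + sqrt(2)*sqrt(f)))
w(t) = 240 - 120*I*sqrt(30) (w(t) = -60*(-4 + sqrt(2)*sqrt(-60)) = -60*(-4 + sqrt(2)*(2*I*sqrt(15))) = -60*(-4 + 2*I*sqrt(30)) = 240 - 120*I*sqrt(30))
(230 - 217*E)/w(497) = (230 - 217*375)/(240 - 120*I*sqrt(30)) = (230 - 81375)/(240 - 120*I*sqrt(30)) = -81145/(240 - 120*I*sqrt(30))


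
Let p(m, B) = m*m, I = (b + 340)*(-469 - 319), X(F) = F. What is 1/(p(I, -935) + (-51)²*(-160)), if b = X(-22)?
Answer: 1/62791924896 ≈ 1.5926e-11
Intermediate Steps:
b = -22
I = -250584 (I = (-22 + 340)*(-469 - 319) = 318*(-788) = -250584)
p(m, B) = m²
1/(p(I, -935) + (-51)²*(-160)) = 1/((-250584)² + (-51)²*(-160)) = 1/(62792341056 + 2601*(-160)) = 1/(62792341056 - 416160) = 1/62791924896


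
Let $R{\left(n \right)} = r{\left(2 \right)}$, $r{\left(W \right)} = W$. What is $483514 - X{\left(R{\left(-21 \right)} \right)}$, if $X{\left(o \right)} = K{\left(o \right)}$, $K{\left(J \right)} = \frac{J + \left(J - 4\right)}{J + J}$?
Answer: $483514$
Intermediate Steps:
$R{\left(n \right)} = 2$
$K{\left(J \right)} = \frac{-4 + 2 J}{2 J}$ ($K{\left(J \right)} = \frac{J + \left(J - 4\right)}{2 J} = \left(J + \left(-4 + J\right)\right) \frac{1}{2 J} = \left(-4 + 2 J\right) \frac{1}{2 J} = \frac{-4 + 2 J}{2 J}$)
$X{\left(o \right)} = \frac{-2 + o}{o}$
$483514 - X{\left(R{\left(-21 \right)} \right)} = 483514 - \frac{-2 + 2}{2} = 483514 - \frac{1}{2} \cdot 0 = 483514 - 0 = 483514 + 0 = 483514$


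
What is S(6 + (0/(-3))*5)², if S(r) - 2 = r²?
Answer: 1444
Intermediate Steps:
S(r) = 2 + r²
S(6 + (0/(-3))*5)² = (2 + (6 + (0/(-3))*5)²)² = (2 + (6 + (0*(-⅓))*5)²)² = (2 + (6 + 0*5)²)² = (2 + (6 + 0)²)² = (2 + 6²)² = (2 + 36)² = 38² = 1444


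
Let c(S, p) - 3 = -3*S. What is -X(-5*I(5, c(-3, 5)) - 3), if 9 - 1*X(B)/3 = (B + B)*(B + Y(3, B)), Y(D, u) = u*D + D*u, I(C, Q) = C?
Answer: 32901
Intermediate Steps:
c(S, p) = 3 - 3*S
Y(D, u) = 2*D*u (Y(D, u) = D*u + D*u = 2*D*u)
X(B) = 27 - 42*B² (X(B) = 27 - 3*(B + B)*(B + 2*3*B) = 27 - 3*2*B*(B + 6*B) = 27 - 3*2*B*7*B = 27 - 42*B²)
-X(-5*I(5, c(-3, 5)) - 3) = -(27 - 42*(-5*5 - 3)²) = -(27 - 42*(-25 - 3)²) = -(27 - 42*(-28)²) = -(27 - 42*784) = -(27 - 32928) = -1*(-32901) = 32901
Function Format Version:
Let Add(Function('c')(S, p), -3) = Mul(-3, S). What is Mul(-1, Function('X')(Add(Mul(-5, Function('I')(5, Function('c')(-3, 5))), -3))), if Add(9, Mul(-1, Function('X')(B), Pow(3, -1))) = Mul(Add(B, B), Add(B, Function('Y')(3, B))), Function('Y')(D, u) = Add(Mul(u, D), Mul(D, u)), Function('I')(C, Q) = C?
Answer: 32901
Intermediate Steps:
Function('c')(S, p) = Add(3, Mul(-3, S))
Function('Y')(D, u) = Mul(2, D, u) (Function('Y')(D, u) = Add(Mul(D, u), Mul(D, u)) = Mul(2, D, u))
Function('X')(B) = Add(27, Mul(-42, Pow(B, 2))) (Function('X')(B) = Add(27, Mul(-3, Mul(Add(B, B), Add(B, Mul(2, 3, B))))) = Add(27, Mul(-3, Mul(Mul(2, B), Add(B, Mul(6, B))))) = Add(27, Mul(-3, Mul(Mul(2, B), Mul(7, B)))) = Add(27, Mul(-3, Mul(14, Pow(B, 2)))) = Add(27, Mul(-42, Pow(B, 2))))
Mul(-1, Function('X')(Add(Mul(-5, Function('I')(5, Function('c')(-3, 5))), -3))) = Mul(-1, Add(27, Mul(-42, Pow(Add(Mul(-5, 5), -3), 2)))) = Mul(-1, Add(27, Mul(-42, Pow(Add(-25, -3), 2)))) = Mul(-1, Add(27, Mul(-42, Pow(-28, 2)))) = Mul(-1, Add(27, Mul(-42, 784))) = Mul(-1, Add(27, -32928)) = Mul(-1, -32901) = 32901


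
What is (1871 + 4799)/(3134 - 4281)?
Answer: -6670/1147 ≈ -5.8152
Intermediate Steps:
(1871 + 4799)/(3134 - 4281) = 6670/(-1147) = 6670*(-1/1147) = -6670/1147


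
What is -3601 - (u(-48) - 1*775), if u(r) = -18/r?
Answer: -22611/8 ≈ -2826.4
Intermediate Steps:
-3601 - (u(-48) - 1*775) = -3601 - (-18/(-48) - 1*775) = -3601 - (-18*(-1/48) - 775) = -3601 - (3/8 - 775) = -3601 - 1*(-6197/8) = -3601 + 6197/8 = -22611/8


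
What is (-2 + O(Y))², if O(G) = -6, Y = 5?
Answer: 64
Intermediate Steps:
(-2 + O(Y))² = (-2 - 6)² = (-8)² = 64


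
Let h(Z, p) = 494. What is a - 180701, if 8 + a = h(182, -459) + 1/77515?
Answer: -13969365724/77515 ≈ -1.8022e+5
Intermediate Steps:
a = 37672291/77515 (a = -8 + (494 + 1/77515) = -8 + 38292411/77515 = 37672291/77515 ≈ 486.00)
a - 180701 = 37672291/77515 - 180701 = -13969365724/77515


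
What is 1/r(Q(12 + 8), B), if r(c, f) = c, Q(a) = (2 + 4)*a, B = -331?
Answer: 1/120 ≈ 0.0083333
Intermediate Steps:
Q(a) = 6*a
1/r(Q(12 + 8), B) = 1/(6*(12 + 8)) = 1/(6*20) = 1/120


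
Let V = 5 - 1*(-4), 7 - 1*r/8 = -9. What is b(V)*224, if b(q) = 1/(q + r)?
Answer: 224/137 ≈ 1.6350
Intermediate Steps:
r = 128 (r = 56 - 8*(-9) = 56 + 72 = 128)
V = 9 (V = 5 + 4 = 9)
b(q) = 1/(128 + q) (b(q) = 1/(q + 128) = 1/(128 + q))
b(V)*224 = 224/(128 + 9) = 224/137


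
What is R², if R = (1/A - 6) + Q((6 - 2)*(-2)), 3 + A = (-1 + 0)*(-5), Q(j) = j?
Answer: 729/4 ≈ 182.25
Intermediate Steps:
A = 2 (A = -3 + (-1 + 0)*(-5) = -3 - 1*(-5) = -3 + 5 = 2)
R = -27/2 (R = (1/2 - 6) + (6 - 2)*(-2) = (½ - 6) + 4*(-2) = -11/2 - 8 = -27/2 ≈ -13.500)
R² = (-27/2)² = 729/4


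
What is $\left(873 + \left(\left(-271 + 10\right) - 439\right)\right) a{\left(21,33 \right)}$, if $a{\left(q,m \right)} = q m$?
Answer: $119889$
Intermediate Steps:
$a{\left(q,m \right)} = m q$
$\left(873 + \left(\left(-271 + 10\right) - 439\right)\right) a{\left(21,33 \right)} = \left(873 + \left(\left(-271 + 10\right) - 439\right)\right) 33 \cdot 21 = \left(873 - 700\right) 693 = 173 \cdot 693 = 119889$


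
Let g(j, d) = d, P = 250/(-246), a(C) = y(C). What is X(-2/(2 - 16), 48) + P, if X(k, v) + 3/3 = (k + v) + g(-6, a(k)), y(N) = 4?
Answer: 43159/861 ≈ 50.127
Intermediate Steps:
a(C) = 4
P = -125/123 (P = 250*(-1/246) = -125/123 ≈ -1.0163)
X(k, v) = 3 + k + v (X(k, v) = -1 + ((k + v) + 4) = -1 + (4 + k + v) = 3 + k + v)
X(-2/(2 - 16), 48) + P = (3 - 2/(2 - 16) + 48) - 125/123 = (3 - 2/(-14) + 48) - 125/123 = (3 - 1/14*(-2) + 48) - 125/123 = (3 + ⅐ + 48) - 125/123 = 358/7 - 125/123 = 43159/861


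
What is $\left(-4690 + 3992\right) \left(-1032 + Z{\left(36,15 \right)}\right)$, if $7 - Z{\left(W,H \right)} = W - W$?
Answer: $715450$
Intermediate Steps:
$Z{\left(W,H \right)} = 7$ ($Z{\left(W,H \right)} = 7 - \left(W - W\right) = 7 - 0 = 7 + 0 = 7$)
$\left(-4690 + 3992\right) \left(-1032 + Z{\left(36,15 \right)}\right) = \left(-4690 + 3992\right) \left(-1032 + 7\right) = \left(-698\right) \left(-1025\right) = 715450$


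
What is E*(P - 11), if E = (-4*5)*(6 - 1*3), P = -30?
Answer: 2460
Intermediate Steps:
E = -60 (E = -20*(6 - 3) = -20*3 = -60)
E*(P - 11) = -60*(-30 - 11) = -60*(-41) = 2460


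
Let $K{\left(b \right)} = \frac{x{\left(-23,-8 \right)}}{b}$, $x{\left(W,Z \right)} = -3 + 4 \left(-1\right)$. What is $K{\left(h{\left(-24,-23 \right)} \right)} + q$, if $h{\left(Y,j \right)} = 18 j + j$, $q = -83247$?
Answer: $- \frac{36378932}{437} \approx -83247.0$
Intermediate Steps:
$x{\left(W,Z \right)} = -7$ ($x{\left(W,Z \right)} = -3 - 4 = -7$)
$h{\left(Y,j \right)} = 19 j$
$K{\left(b \right)} = - \frac{7}{b}$
$K{\left(h{\left(-24,-23 \right)} \right)} + q = - \frac{7}{19 \left(-23\right)} - 83247 = - \frac{7}{-437} - 83247 = \left(-7\right) \left(- \frac{1}{437}\right) - 83247 = \frac{7}{437} - 83247 = - \frac{36378932}{437}$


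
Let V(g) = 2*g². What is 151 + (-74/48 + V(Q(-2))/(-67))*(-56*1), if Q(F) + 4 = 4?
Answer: 712/3 ≈ 237.33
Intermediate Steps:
Q(F) = 0 (Q(F) = -4 + 4 = 0)
151 + (-74/48 + V(Q(-2))/(-67))*(-56*1) = 151 + (-74/48 + (2*0²)/(-67))*(-56*1) = 151 + (-74*1/48 + (2*0)*(-1/67))*(-56) = 151 + (-37/24 + 0*(-1/67))*(-56) = 151 + (-37/24 + 0)*(-56) = 151 - 37/24*(-56) = 151 + 259/3 = 712/3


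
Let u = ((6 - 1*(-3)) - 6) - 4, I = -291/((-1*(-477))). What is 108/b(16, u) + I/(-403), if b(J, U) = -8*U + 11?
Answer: 6922159/1217463 ≈ 5.6857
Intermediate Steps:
I = -97/159 (I = -291/477 = -291*1/477 = -97/159 ≈ -0.61006)
u = -1 (u = ((6 + 3) - 6) - 4 = (9 - 6) - 4 = 3 - 4 = -1)
b(J, U) = 11 - 8*U
108/b(16, u) + I/(-403) = 108/(11 - 8*(-1)) - 97/159/(-403) = 108/(11 + 8) - 97/159*(-1/403) = 108/19 + 97/64077 = 6922159/1217463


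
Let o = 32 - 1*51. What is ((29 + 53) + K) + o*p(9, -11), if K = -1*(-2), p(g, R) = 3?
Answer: 27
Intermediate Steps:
o = -19 (o = 32 - 51 = -19)
K = 2
((29 + 53) + K) + o*p(9, -11) = ((29 + 53) + 2) - 19*3 = (82 + 2) - 57 = 84 - 57 = 27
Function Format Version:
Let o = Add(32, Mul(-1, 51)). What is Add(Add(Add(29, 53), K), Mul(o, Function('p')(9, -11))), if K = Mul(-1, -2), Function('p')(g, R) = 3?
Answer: 27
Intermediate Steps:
o = -19 (o = Add(32, -51) = -19)
K = 2
Add(Add(Add(29, 53), K), Mul(o, Function('p')(9, -11))) = Add(Add(Add(29, 53), 2), Mul(-19, 3)) = Add(Add(82, 2), -57) = Add(84, -57) = 27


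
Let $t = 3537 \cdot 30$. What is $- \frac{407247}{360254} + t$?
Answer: $\frac{38226144693}{360254} \approx 1.0611 \cdot 10^{5}$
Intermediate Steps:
$t = 106110$
$- \frac{407247}{360254} + t = - \frac{407247}{360254} + 106110 = \frac{38226144693}{360254}$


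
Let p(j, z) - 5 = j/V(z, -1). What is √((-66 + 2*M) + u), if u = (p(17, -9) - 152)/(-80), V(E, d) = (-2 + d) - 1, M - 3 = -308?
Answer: I*√43143/8 ≈ 25.964*I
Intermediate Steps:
M = -305 (M = 3 - 308 = -305)
V(E, d) = -3 + d
p(j, z) = 5 - j/4 (p(j, z) = 5 + j/(-3 - 1) = 5 + j/(-4) = 5 + j*(-¼) = 5 - j/4)
u = 121/64 (u = ((5 - ¼*17) - 152)/(-80) = -((5 - 17/4) - 152)/80 = -(¾ - 152)/80 = -1/80*(-605/4) = 121/64 ≈ 1.8906)
√((-66 + 2*M) + u) = √((-66 + 2*(-305)) + 121/64) = √((-66 - 610) + 121/64) = √(-676 + 121/64) = √(-43143/64) = I*√43143/8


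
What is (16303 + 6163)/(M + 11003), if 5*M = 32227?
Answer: 56165/43621 ≈ 1.2876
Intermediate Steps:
M = 32227/5 (M = (⅕)*32227 = 32227/5 ≈ 6445.4)
(16303 + 6163)/(M + 11003) = (16303 + 6163)/(32227/5 + 11003) = 22466/(87242/5) = 22466*(5/87242) = 56165/43621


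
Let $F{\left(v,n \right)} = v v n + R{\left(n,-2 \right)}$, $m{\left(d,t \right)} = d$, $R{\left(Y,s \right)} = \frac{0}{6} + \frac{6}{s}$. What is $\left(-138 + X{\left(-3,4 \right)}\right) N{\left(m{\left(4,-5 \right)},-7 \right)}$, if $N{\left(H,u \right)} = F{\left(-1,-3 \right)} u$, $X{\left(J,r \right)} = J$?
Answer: $-5922$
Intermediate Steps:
$R{\left(Y,s \right)} = \frac{6}{s}$ ($R{\left(Y,s \right)} = 0 \cdot \frac{1}{6} + \frac{6}{s} = 0 + \frac{6}{s} = \frac{6}{s}$)
$F{\left(v,n \right)} = -3 + n v^{2}$ ($F{\left(v,n \right)} = v v n + \frac{6}{-2} = v^{2} n + 6 \left(- \frac{1}{2}\right) = n v^{2} - 3 = -3 + n v^{2}$)
$N{\left(H,u \right)} = - 6 u$ ($N{\left(H,u \right)} = \left(-3 - 3 \left(-1\right)^{2}\right) u = \left(-3 - 3\right) u = - 6 u$)
$\left(-138 + X{\left(-3,4 \right)}\right) N{\left(m{\left(4,-5 \right)},-7 \right)} = \left(-138 - 3\right) \left(\left(-6\right) \left(-7\right)\right) = \left(-141\right) 42 = -5922$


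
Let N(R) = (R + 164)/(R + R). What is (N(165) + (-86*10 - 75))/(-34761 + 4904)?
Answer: 308221/9852810 ≈ 0.031283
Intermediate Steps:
N(R) = (164 + R)/(2*R) (N(R) = (164 + R)/((2*R)) = (164 + R)*(1/(2*R)) = (164 + R)/(2*R))
(N(165) + (-86*10 - 75))/(-34761 + 4904) = ((½)*(164 + 165)/165 + (-86*10 - 75))/(-34761 + 4904) = ((½)*(1/165)*329 + (-860 - 75))/(-29857) = (329/330 - 935)*(-1/29857) = -308221/330*(-1/29857) = 308221/9852810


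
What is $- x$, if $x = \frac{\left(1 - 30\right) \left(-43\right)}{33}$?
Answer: $- \frac{1247}{33} \approx -37.788$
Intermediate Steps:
$x = \frac{1247}{33}$ ($x = \left(1 - 30\right) \left(-43\right) \frac{1}{33} = \left(-29\right) \left(-43\right) \frac{1}{33} = 1247 \cdot \frac{1}{33} = \frac{1247}{33} \approx 37.788$)
$- x = \left(-1\right) \frac{1247}{33} = - \frac{1247}{33}$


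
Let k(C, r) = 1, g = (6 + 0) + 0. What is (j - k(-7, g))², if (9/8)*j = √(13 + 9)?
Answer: 1489/81 - 16*√22/9 ≈ 10.044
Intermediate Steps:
g = 6 (g = 6 + 0 = 6)
j = 8*√22/9 (j = 8*√(13 + 9)/9 = 8*√22/9 ≈ 4.1693)
(j - k(-7, g))² = (8*√22/9 - 1*1)² = (8*√22/9 - 1)² = (-1 + 8*√22/9)²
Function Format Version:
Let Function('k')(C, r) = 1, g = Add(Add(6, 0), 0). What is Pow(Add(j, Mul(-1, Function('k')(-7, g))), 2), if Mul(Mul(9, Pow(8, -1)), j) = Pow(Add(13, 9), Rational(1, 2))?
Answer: Add(Rational(1489, 81), Mul(Rational(-16, 9), Pow(22, Rational(1, 2)))) ≈ 10.044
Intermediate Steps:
g = 6 (g = Add(6, 0) = 6)
j = Mul(Rational(8, 9), Pow(22, Rational(1, 2))) (j = Mul(Rational(8, 9), Pow(Add(13, 9), Rational(1, 2))) = Mul(Rational(8, 9), Pow(22, Rational(1, 2))) ≈ 4.1693)
Pow(Add(j, Mul(-1, Function('k')(-7, g))), 2) = Pow(Add(Mul(Rational(8, 9), Pow(22, Rational(1, 2))), Mul(-1, 1)), 2) = Pow(Add(Mul(Rational(8, 9), Pow(22, Rational(1, 2))), -1), 2) = Pow(Add(-1, Mul(Rational(8, 9), Pow(22, Rational(1, 2)))), 2)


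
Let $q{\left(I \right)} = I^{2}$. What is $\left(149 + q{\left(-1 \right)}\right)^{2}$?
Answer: $22500$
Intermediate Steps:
$\left(149 + q{\left(-1 \right)}\right)^{2} = \left(149 + \left(-1\right)^{2}\right)^{2} = \left(149 + 1\right)^{2} = 150^{2} = 22500$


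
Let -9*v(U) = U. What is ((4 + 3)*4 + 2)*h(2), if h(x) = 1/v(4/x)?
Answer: -135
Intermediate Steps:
v(U) = -U/9
h(x) = -9*x/4 (h(x) = 1/(-4/(9*x)) = -9*x/4)
((4 + 3)*4 + 2)*h(2) = ((4 + 3)*4 + 2)*(-9/4*2) = (7*4 + 2)*(-9/2) = (28 + 2)*(-9/2) = 30*(-9/2) = -135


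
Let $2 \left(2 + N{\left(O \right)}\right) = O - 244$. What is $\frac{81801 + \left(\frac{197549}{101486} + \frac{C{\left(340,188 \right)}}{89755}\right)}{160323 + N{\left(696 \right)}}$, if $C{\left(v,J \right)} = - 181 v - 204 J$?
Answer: $\frac{67738432120083}{132945700357610} \approx 0.50952$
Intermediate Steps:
$N{\left(O \right)} = -124 + \frac{O}{2}$ ($N{\left(O \right)} = -2 + \frac{O - 244}{2} = -2 + \frac{-244 + O}{2} = -2 + \left(-122 + \frac{O}{2}\right) = -124 + \frac{O}{2}$)
$C{\left(v,J \right)} = - 204 J - 181 v$
$\frac{81801 + \left(\frac{197549}{101486} + \frac{C{\left(340,188 \right)}}{89755}\right)}{160323 + N{\left(696 \right)}} = \frac{81801 + \left(\frac{197549}{101486} + \frac{\left(-204\right) 188 - 61540}{89755}\right)}{160323 + \left(-124 + \frac{1}{2} \cdot 696\right)} = \frac{81801 + \left(197549 \cdot \frac{1}{101486} + \left(-38352 - 61540\right) \frac{1}{89755}\right)}{160323 + \left(-124 + 348\right)} = \frac{81801 + \left(\frac{17959}{9226} - \frac{99892}{89755}\right)}{160323 + 224} = \frac{81801 + \left(\frac{17959}{9226} - \frac{99892}{89755}\right)}{160547} = \left(81801 + \frac{690306453}{828079630}\right) \frac{1}{160547} = \frac{67738432120083}{828079630} \cdot \frac{1}{160547} = \frac{67738432120083}{132945700357610}$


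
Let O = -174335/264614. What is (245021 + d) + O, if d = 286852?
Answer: 20105838241/37802 ≈ 5.3187e+5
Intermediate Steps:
O = -24905/37802 (O = -174335*1/264614 = -24905/37802 ≈ -0.65883)
(245021 + d) + O = (245021 + 286852) - 24905/37802 = 531873 - 24905/37802 = 20105838241/37802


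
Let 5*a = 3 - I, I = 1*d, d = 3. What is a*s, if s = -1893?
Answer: 0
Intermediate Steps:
I = 3 (I = 1*3 = 3)
a = 0 (a = (3 - 1*3)/5 = (3 - 3)/5 = (1/5)*0 = 0)
a*s = 0*(-1893) = 0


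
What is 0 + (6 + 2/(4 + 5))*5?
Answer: 280/9 ≈ 31.111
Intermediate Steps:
0 + (6 + 2/(4 + 5))*5 = 0 + (6 + 2/9)*5 = 0 + (56/9)*5 = 0 + 280/9 = 280/9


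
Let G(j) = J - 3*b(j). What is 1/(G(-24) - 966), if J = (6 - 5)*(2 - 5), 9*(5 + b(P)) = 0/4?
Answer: -1/954 ≈ -0.0010482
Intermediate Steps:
b(P) = -5 (b(P) = -5 + (0/4)/9 = -5 + (0*(1/4))/9 = -5 + (1/9)*0 = -5 + 0 = -5)
J = -3 (J = 1*(-3) = -3)
G(j) = 12 (G(j) = -3 - 3*(-5) = -3 + 15 = 12)
1/(G(-24) - 966) = 1/(12 - 966) = 1/(-954) = -1/954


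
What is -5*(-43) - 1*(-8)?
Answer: 223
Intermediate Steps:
-5*(-43) - 1*(-8) = 215 + 8 = 223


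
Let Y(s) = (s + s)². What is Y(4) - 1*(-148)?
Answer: 212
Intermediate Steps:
Y(s) = 4*s² (Y(s) = (2*s)² = 4*s²)
Y(4) - 1*(-148) = 4*4² - 1*(-148) = 4*16 + 148 = 64 + 148 = 212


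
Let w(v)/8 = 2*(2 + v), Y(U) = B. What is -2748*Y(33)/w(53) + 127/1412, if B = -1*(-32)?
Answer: -7753367/77660 ≈ -99.837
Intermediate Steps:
B = 32
Y(U) = 32
w(v) = 32 + 16*v (w(v) = 8*(2*(2 + v)) = 8*(4 + 2*v) = 32 + 16*v)
-2748*Y(33)/w(53) + 127/1412 = -2748*32/(32 + 16*53) + 127/1412 = -2748*32/(32 + 848) + 127*(1/1412) = -2748/(880*(1/32)) + 127/1412 = -2748/55/2 + 127/1412 = -2748*2/55 + 127/1412 = -5496/55 + 127/1412 = -7753367/77660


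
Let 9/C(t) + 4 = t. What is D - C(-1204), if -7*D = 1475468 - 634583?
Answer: -1015789017/8456 ≈ -1.2013e+5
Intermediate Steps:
C(t) = 9/(-4 + t)
D = -840885/7 (D = -(1475468 - 634583)/7 = -1/7*840885 = -840885/7 ≈ -1.2013e+5)
D - C(-1204) = -840885/7 - 9/(-4 - 1204) = -840885/7 - 9/(-1208) = -840885/7 - 9*(-1)/1208 = -840885/7 - 1*(-9/1208) = -840885/7 + 9/1208 = -1015789017/8456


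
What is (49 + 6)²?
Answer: 3025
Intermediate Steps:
(49 + 6)² = 55² = 3025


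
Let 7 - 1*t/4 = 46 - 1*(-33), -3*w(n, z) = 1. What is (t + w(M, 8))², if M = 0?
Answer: 748225/9 ≈ 83136.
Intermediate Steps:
w(n, z) = -⅓ (w(n, z) = -⅓*1 = -⅓)
t = -288 (t = 28 - 4*(46 - 1*(-33)) = 28 - 4*(46 + 33) = 28 - 4*79 = 28 - 316 = -288)
(t + w(M, 8))² = (-288 - ⅓)² = (-865/3)² = 748225/9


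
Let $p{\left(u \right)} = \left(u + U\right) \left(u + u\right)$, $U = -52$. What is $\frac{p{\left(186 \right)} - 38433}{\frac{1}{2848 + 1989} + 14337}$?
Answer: $\frac{11042871}{13869614} \approx 0.79619$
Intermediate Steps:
$p{\left(u \right)} = 2 u \left(-52 + u\right)$ ($p{\left(u \right)} = \left(u - 52\right) \left(u + u\right) = \left(-52 + u\right) 2 u = 2 u \left(-52 + u\right)$)
$\frac{p{\left(186 \right)} - 38433}{\frac{1}{2848 + 1989} + 14337} = \frac{2 \cdot 186 \left(-52 + 186\right) - 38433}{\frac{1}{2848 + 1989} + 14337} = \frac{2 \cdot 186 \cdot 134 - 38433}{\frac{1}{4837} + 14337} = \frac{49848 - 38433}{\frac{1}{4837} + 14337} = \frac{11415}{\frac{69348070}{4837}} = 11415 \cdot \frac{4837}{69348070} = \frac{11042871}{13869614}$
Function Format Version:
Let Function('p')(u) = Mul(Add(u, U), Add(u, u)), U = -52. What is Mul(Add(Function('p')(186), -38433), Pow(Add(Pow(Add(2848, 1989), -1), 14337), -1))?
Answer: Rational(11042871, 13869614) ≈ 0.79619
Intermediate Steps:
Function('p')(u) = Mul(2, u, Add(-52, u)) (Function('p')(u) = Mul(Add(u, -52), Add(u, u)) = Mul(Add(-52, u), Mul(2, u)) = Mul(2, u, Add(-52, u)))
Mul(Add(Function('p')(186), -38433), Pow(Add(Pow(Add(2848, 1989), -1), 14337), -1)) = Mul(Add(Mul(2, 186, Add(-52, 186)), -38433), Pow(Add(Pow(Add(2848, 1989), -1), 14337), -1)) = Mul(Add(Mul(2, 186, 134), -38433), Pow(Add(Pow(4837, -1), 14337), -1)) = Mul(Add(49848, -38433), Pow(Add(Rational(1, 4837), 14337), -1)) = Mul(11415, Pow(Rational(69348070, 4837), -1)) = Mul(11415, Rational(4837, 69348070)) = Rational(11042871, 13869614)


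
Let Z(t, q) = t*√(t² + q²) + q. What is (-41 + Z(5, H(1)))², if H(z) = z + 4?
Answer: 2546 - 1800*√2 ≈ 0.41559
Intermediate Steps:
H(z) = 4 + z
Z(t, q) = q + t*√(q² + t²) (Z(t, q) = t*√(q² + t²) + q = q + t*√(q² + t²))
(-41 + Z(5, H(1)))² = (-41 + ((4 + 1) + 5*√((4 + 1)² + 5²)))² = (-41 + (5 + 5*√(5² + 25)))² = (-41 + (5 + 5*√(25 + 25)))² = (-41 + (5 + 5*√50))² = (-41 + (5 + 5*(5*√2)))² = (-41 + (5 + 25*√2))² = (-36 + 25*√2)²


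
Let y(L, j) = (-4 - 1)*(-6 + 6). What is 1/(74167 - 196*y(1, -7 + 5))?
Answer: 1/74167 ≈ 1.3483e-5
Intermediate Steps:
y(L, j) = 0 (y(L, j) = -5*0 = 0)
1/(74167 - 196*y(1, -7 + 5)) = 1/(74167 - 196*0) = 1/(74167 + 0) = 1/74167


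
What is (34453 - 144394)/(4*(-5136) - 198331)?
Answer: 109941/218875 ≈ 0.50230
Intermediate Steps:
(34453 - 144394)/(4*(-5136) - 198331) = -109941/(-20544 - 198331) = -109941/(-218875) = -109941*(-1/218875) = 109941/218875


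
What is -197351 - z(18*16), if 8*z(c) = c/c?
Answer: -1578809/8 ≈ -1.9735e+5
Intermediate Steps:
z(c) = ⅛ (z(c) = (c/c)/8 = (⅛)*1 = ⅛)
-197351 - z(18*16) = -197351 - 1*⅛ = -197351 - ⅛ = -1578809/8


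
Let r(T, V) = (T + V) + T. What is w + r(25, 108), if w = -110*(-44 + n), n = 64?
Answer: -2042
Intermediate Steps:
r(T, V) = V + 2*T
w = -2200 (w = -110*(-44 + 64) = -110*20 = -2200)
w + r(25, 108) = -2200 + (108 + 2*25) = -2200 + (108 + 50) = -2200 + 158 = -2042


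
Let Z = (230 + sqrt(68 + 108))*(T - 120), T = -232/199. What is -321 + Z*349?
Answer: -1935534119/199 - 33660352*sqrt(11)/199 ≈ -1.0287e+7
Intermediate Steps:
T = -232/199 (T = -232*1/199 = -232/199 ≈ -1.1658)
Z = -5545760/199 - 96448*sqrt(11)/199 (Z = (230 + sqrt(68 + 108))*(-232/199 - 120) = (230 + sqrt(176))*(-24112/199) = (230 + 4*sqrt(11))*(-24112/199) = -5545760/199 - 96448*sqrt(11)/199 ≈ -29476.)
-321 + Z*349 = -321 + (-5545760/199 - 96448*sqrt(11)/199)*349 = -321 + (-1935470240/199 - 33660352*sqrt(11)/199) = -1935534119/199 - 33660352*sqrt(11)/199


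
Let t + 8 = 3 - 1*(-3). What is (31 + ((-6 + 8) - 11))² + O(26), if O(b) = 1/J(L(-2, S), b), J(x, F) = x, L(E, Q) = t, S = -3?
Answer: 967/2 ≈ 483.50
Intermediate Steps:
t = -2 (t = -8 + (3 - 1*(-3)) = -8 + (3 + 3) = -8 + 6 = -2)
L(E, Q) = -2
O(b) = -½ (O(b) = 1/(-2) = -½)
(31 + ((-6 + 8) - 11))² + O(26) = (31 + ((-6 + 8) - 11))² - ½ = (31 + (2 - 11))² - ½ = (31 - 9)² - ½ = 22² - ½ = 484 - ½ = 967/2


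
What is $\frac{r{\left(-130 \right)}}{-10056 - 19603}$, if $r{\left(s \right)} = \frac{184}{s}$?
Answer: $\frac{92}{1927835} \approx 4.7722 \cdot 10^{-5}$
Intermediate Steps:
$\frac{r{\left(-130 \right)}}{-10056 - 19603} = \frac{184 \frac{1}{-130}}{-10056 - 19603} = \frac{184 \left(- \frac{1}{130}\right)}{-10056 - 19603} = - \frac{92}{65 \left(-29659\right)} = \left(- \frac{92}{65}\right) \left(- \frac{1}{29659}\right) = \frac{92}{1927835}$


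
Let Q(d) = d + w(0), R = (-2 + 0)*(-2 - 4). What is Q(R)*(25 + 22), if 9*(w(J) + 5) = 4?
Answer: 3149/9 ≈ 349.89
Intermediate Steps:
w(J) = -41/9 (w(J) = -5 + (⅑)*4 = -5 + 4/9 = -41/9)
R = 12 (R = -2*(-6) = 12)
Q(d) = -41/9 + d (Q(d) = d - 41/9 = -41/9 + d)
Q(R)*(25 + 22) = (-41/9 + 12)*(25 + 22) = (67/9)*47 = 3149/9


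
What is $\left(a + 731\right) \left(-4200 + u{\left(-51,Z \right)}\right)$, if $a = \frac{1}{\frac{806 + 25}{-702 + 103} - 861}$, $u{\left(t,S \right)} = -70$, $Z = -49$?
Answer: $- \frac{161240354317}{51657} \approx -3.1214 \cdot 10^{6}$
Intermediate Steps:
$a = - \frac{599}{516570}$ ($a = \frac{1}{\frac{831}{-599} - 861} = \frac{1}{831 \left(- \frac{1}{599}\right) - 861} = \frac{1}{- \frac{831}{599} - 861} = \frac{1}{- \frac{516570}{599}} = - \frac{599}{516570} \approx -0.0011596$)
$\left(a + 731\right) \left(-4200 + u{\left(-51,Z \right)}\right) = \left(- \frac{599}{516570} + 731\right) \left(-4200 - 70\right) = \frac{377612071}{516570} \left(-4270\right) = - \frac{161240354317}{51657}$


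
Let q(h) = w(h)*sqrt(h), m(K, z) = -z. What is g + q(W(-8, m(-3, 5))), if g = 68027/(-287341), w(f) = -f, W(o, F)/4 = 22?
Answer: -68027/287341 - 176*sqrt(22) ≈ -825.75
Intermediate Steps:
W(o, F) = 88 (W(o, F) = 4*22 = 88)
q(h) = -h**(3/2) (q(h) = (-h)*sqrt(h) = -h**(3/2))
g = -68027/287341 (g = 68027*(-1/287341) = -68027/287341 ≈ -0.23675)
g + q(W(-8, m(-3, 5))) = -68027/287341 - 88**(3/2) = -68027/287341 - 176*sqrt(22)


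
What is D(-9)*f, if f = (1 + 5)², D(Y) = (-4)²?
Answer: 576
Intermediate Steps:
D(Y) = 16
f = 36 (f = 6² = 36)
D(-9)*f = 16*36 = 576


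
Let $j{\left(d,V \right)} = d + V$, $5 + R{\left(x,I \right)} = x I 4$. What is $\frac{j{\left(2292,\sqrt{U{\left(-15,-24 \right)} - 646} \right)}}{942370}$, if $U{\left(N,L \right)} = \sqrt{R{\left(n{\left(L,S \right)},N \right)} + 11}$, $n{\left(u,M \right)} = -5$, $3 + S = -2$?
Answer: $\frac{1146}{471185} + \frac{\sqrt{-646 + 3 \sqrt{34}}}{942370} \approx 0.0024322 + 2.6603 \cdot 10^{-5} i$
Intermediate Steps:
$S = -5$ ($S = -3 - 2 = -5$)
$R{\left(x,I \right)} = -5 + 4 I x$ ($R{\left(x,I \right)} = -5 + x I 4 = -5 + I x 4 = -5 + 4 I x$)
$U{\left(N,L \right)} = \sqrt{6 - 20 N}$ ($U{\left(N,L \right)} = \sqrt{\left(-5 + 4 N \left(-5\right)\right) + 11} = \sqrt{\left(-5 - 20 N\right) + 11} = \sqrt{6 - 20 N}$)
$j{\left(d,V \right)} = V + d$
$\frac{j{\left(2292,\sqrt{U{\left(-15,-24 \right)} - 646} \right)}}{942370} = \frac{\sqrt{\sqrt{6 - -300} - 646} + 2292}{942370} = \left(\sqrt{\sqrt{6 + 300} - 646} + 2292\right) \frac{1}{942370} = \left(\sqrt{\sqrt{306} - 646} + 2292\right) \frac{1}{942370} = \left(\sqrt{3 \sqrt{34} - 646} + 2292\right) \frac{1}{942370} = \left(\sqrt{-646 + 3 \sqrt{34}} + 2292\right) \frac{1}{942370} = \left(2292 + \sqrt{-646 + 3 \sqrt{34}}\right) \frac{1}{942370} = \frac{1146}{471185} + \frac{\sqrt{-646 + 3 \sqrt{34}}}{942370}$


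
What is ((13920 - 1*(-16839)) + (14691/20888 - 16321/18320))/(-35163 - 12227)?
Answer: -1471302269939/2266830512800 ≈ -0.64906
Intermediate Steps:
((13920 - 1*(-16839)) + (14691/20888 - 16321/18320))/(-35163 - 12227) = ((13920 + 16839) + (14691*(1/20888) - 16321*1/18320))/(-47390) = (30759 + (14691/20888 - 16321/18320))*(-1/47390) = (30759 - 8971741/47833520)*(-1/47390) = (1471302269939/47833520)*(-1/47390) = -1471302269939/2266830512800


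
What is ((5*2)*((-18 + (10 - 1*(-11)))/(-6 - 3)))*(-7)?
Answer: 70/3 ≈ 23.333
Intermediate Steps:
((5*2)*((-18 + (10 - 1*(-11)))/(-6 - 3)))*(-7) = (10*((-18 + (10 + 11))/(-9)))*(-7) = (10*((-18 + 21)*(-⅑)))*(-7) = (10*(3*(-⅑)))*(-7) = (10*(-⅓))*(-7) = -10/3*(-7) = 70/3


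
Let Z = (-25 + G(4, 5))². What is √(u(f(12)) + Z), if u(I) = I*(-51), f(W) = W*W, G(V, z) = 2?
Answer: I*√6815 ≈ 82.553*I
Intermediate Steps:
f(W) = W²
u(I) = -51*I
Z = 529 (Z = (-25 + 2)² = (-23)² = 529)
√(u(f(12)) + Z) = √(-51*12² + 529) = √(-51*144 + 529) = √(-7344 + 529) = √(-6815) = I*√6815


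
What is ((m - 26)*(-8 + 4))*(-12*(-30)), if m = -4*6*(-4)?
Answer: -100800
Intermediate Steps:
m = 96 (m = -24*(-4) = 96)
((m - 26)*(-8 + 4))*(-12*(-30)) = ((96 - 26)*(-8 + 4))*(-12*(-30)) = (70*(-4))*360 = -280*360 = -100800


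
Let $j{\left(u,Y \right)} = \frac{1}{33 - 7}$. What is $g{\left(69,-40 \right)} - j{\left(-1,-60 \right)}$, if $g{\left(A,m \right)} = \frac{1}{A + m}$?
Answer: $- \frac{3}{754} \approx -0.0039788$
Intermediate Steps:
$j{\left(u,Y \right)} = \frac{1}{26}$
$g{\left(69,-40 \right)} - j{\left(-1,-60 \right)} = \frac{1}{69 - 40} - \frac{1}{26} = \frac{1}{29} - \frac{1}{26} = - \frac{3}{754}$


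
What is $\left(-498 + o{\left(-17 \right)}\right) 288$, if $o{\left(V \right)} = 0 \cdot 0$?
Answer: $-143424$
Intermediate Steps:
$o{\left(V \right)} = 0$
$\left(-498 + o{\left(-17 \right)}\right) 288 = \left(-498 + 0\right) 288 = \left(-498\right) 288 = -143424$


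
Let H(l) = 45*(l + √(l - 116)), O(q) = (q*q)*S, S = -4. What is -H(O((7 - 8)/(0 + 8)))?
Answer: 45/16 - 45*I*√1857/4 ≈ 2.8125 - 484.8*I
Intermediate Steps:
O(q) = -4*q² (O(q) = (q*q)*(-4) = q²*(-4) = -4*q²)
H(l) = 45*l + 45*√(-116 + l) (H(l) = 45*(l + √(-116 + l)) = 45*l + 45*√(-116 + l))
-H(O((7 - 8)/(0 + 8))) = -(45*(-4*(7 - 8)²/(0 + 8)²) + 45*√(-116 - 4*(7 - 8)²/(0 + 8)²)) = -(45*(-4*(-1/8)²) + 45*√(-116 - 4*(-1/8)²)) = -(45*(-4*(-1*⅛)²) + 45*√(-116 - 4*(-1*⅛)²)) = -(45*(-4*(-⅛)²) + 45*√(-116 - 4*(-⅛)²)) = -(45*(-4*1/64) + 45*√(-116 - 4*1/64)) = -(45*(-1/16) + 45*√(-116 - 1/16)) = -(-45/16 + 45*√(-1857/16)) = -(-45/16 + 45*(I*√1857/4)) = -(-45/16 + 45*I*√1857/4) = 45/16 - 45*I*√1857/4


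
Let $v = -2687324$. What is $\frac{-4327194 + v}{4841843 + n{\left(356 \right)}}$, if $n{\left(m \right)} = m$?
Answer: $- \frac{7014518}{4842199} \approx -1.4486$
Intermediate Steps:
$\frac{-4327194 + v}{4841843 + n{\left(356 \right)}} = \frac{-4327194 - 2687324}{4841843 + 356} = - \frac{7014518}{4842199}$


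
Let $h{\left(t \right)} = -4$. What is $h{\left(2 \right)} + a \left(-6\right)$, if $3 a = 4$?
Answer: $-12$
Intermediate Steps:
$a = \frac{4}{3}$ ($a = \frac{1}{3} \cdot 4 = \frac{4}{3} \approx 1.3333$)
$h{\left(2 \right)} + a \left(-6\right) = -4 + \frac{4}{3} \left(-6\right) = -4 - 8 = -12$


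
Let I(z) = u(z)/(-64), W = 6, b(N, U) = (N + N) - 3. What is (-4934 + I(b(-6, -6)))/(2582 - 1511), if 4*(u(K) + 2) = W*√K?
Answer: -17543/3808 - I*√15/45696 ≈ -4.6069 - 8.4755e-5*I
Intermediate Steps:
b(N, U) = -3 + 2*N (b(N, U) = 2*N - 3 = -3 + 2*N)
u(K) = -2 + 3*√K/2 (u(K) = -2 + (6*√K)/4 = -2 + 3*√K/2)
I(z) = 1/32 - 3*√z/128 (I(z) = (-2 + 3*√z/2)/(-64) = (-2 + 3*√z/2)*(-1/64) = 1/32 - 3*√z/128)
(-4934 + I(b(-6, -6)))/(2582 - 1511) = (-4934 + (1/32 - 3*√(-3 + 2*(-6))/128))/(2582 - 1511) = (-4934 + (1/32 - 3*√(-3 - 12)/128))/1071 = (-4934 + (1/32 - 3*I*√15/128))*(1/1071) = (-157887/32 - 3*I*√15/128)*(1/1071) = -17543/3808 - I*√15/45696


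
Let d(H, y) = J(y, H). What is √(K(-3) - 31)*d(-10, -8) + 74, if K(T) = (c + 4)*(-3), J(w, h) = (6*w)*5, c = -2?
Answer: 74 - 240*I*√37 ≈ 74.0 - 1459.9*I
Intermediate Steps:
J(w, h) = 30*w
K(T) = -6 (K(T) = (-2 + 4)*(-3) = 2*(-3) = -6)
d(H, y) = 30*y
√(K(-3) - 31)*d(-10, -8) + 74 = √(-6 - 31)*(30*(-8)) + 74 = √(-37)*(-240) + 74 = (I*√37)*(-240) + 74 = -240*I*√37 + 74 = 74 - 240*I*√37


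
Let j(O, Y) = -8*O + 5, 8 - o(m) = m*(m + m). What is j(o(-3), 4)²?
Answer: 7225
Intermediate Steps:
o(m) = 8 - 2*m² (o(m) = 8 - m*(m + m) = 8 - m*2*m = 8 - 2*m²)
j(O, Y) = 5 - 8*O
j(o(-3), 4)² = (5 - 8*(8 - 2*(-3)²))² = (5 - 8*(8 - 2*9))² = (5 - 8*(8 - 18))² = (5 - 8*(-10))² = (5 + 80)² = 85² = 7225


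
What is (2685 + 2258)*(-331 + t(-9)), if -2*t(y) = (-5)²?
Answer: -3395841/2 ≈ -1.6979e+6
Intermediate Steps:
t(y) = -25/2 (t(y) = -½*(-5)² = -½*25 = -25/2)
(2685 + 2258)*(-331 + t(-9)) = (2685 + 2258)*(-331 - 25/2) = 4943*(-687/2) = -3395841/2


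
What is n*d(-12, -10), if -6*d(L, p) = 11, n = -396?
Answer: 726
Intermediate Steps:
d(L, p) = -11/6 (d(L, p) = -⅙*11 = -11/6)
n*d(-12, -10) = -396*(-11/6) = 726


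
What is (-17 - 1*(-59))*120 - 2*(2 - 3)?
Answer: 5042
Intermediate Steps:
(-17 - 1*(-59))*120 - 2*(2 - 3) = (-17 + 59)*120 - 2*(-1) = 42*120 + 2 = 5040 + 2 = 5042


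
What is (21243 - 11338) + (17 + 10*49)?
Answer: 10412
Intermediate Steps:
(21243 - 11338) + (17 + 10*49) = 9905 + (17 + 490) = 9905 + 507 = 10412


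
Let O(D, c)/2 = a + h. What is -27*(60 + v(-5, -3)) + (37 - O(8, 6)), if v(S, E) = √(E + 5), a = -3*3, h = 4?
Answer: -1573 - 27*√2 ≈ -1611.2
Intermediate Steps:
a = -9
v(S, E) = √(5 + E)
O(D, c) = -10 (O(D, c) = 2*(-9 + 4) = 2*(-5) = -10)
-27*(60 + v(-5, -3)) + (37 - O(8, 6)) = -27*(60 + √(5 - 3)) + (37 - 1*(-10)) = -27*(60 + √2) + (37 + 10) = (-1620 - 27*√2) + 47 = -1573 - 27*√2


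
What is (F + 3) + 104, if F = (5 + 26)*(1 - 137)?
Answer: -4109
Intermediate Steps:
F = -4216 (F = 31*(-136) = -4216)
(F + 3) + 104 = (-4216 + 3) + 104 = -4213 + 104 = -4109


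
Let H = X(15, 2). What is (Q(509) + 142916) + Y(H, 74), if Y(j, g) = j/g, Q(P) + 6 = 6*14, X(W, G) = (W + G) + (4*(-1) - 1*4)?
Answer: 10581565/74 ≈ 1.4299e+5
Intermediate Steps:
X(W, G) = -8 + G + W (X(W, G) = (G + W) + (-4 - 4) = (G + W) - 8 = -8 + G + W)
H = 9 (H = -8 + 2 + 15 = 9)
Q(P) = 78 (Q(P) = -6 + 6*14 = -6 + 84 = 78)
(Q(509) + 142916) + Y(H, 74) = (78 + 142916) + 9/74 = 142994 + 9*(1/74) = 142994 + 9/74 = 10581565/74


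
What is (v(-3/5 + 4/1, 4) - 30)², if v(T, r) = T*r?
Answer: 6724/25 ≈ 268.96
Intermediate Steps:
(v(-3/5 + 4/1, 4) - 30)² = ((-3/5 + 4/1)*4 - 30)² = ((-3*⅕ + 4*1)*4 - 30)² = ((-⅗ + 4)*4 - 30)² = ((17/5)*4 - 30)² = (68/5 - 30)² = (-82/5)² = 6724/25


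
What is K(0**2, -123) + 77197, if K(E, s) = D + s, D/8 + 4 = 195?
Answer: 78602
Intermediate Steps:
D = 1528 (D = -32 + 8*195 = -32 + 1560 = 1528)
K(E, s) = 1528 + s
K(0**2, -123) + 77197 = (1528 - 123) + 77197 = 1405 + 77197 = 78602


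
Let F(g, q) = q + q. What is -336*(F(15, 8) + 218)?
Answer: -78624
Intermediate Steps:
F(g, q) = 2*q
-336*(F(15, 8) + 218) = -336*(2*8 + 218) = -336*(16 + 218) = -336*234 = -78624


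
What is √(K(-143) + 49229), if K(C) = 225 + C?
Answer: 3*√5479 ≈ 222.06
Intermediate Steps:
√(K(-143) + 49229) = √((225 - 143) + 49229) = √(82 + 49229) = √49311 = 3*√5479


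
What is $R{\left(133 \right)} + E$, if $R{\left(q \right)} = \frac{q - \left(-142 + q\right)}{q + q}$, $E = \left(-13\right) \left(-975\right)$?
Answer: $\frac{1685846}{133} \approx 12676.0$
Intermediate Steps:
$E = 12675$
$R{\left(q \right)} = \frac{71}{q}$ ($R{\left(q \right)} = \frac{142}{2 q} = 142 \frac{1}{2 q} = \frac{71}{q}$)
$R{\left(133 \right)} + E = \frac{71}{133} + 12675 = \frac{1685846}{133}$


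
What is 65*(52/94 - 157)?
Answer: -477945/47 ≈ -10169.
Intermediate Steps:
65*(52/94 - 157) = 65*(52*(1/94) - 157) = 65*(26/47 - 157) = 65*(-7353/47) = -477945/47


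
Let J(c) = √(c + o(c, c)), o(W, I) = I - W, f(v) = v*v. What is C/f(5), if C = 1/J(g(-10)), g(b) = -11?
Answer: -I*√11/275 ≈ -0.01206*I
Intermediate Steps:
f(v) = v²
J(c) = √c (J(c) = √(c + (c - c)) = √(c + 0) = √c)
C = -I*√11/11 (C = 1/(√(-11)) = 1/(I*√11) = -I*√11/11 ≈ -0.30151*I)
C/f(5) = (-I*√11/11)/(5²) = -I*√11/11/25 = -I*√11/11*(1/25) = -I*√11/275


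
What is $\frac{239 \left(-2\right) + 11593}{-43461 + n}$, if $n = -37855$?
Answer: $- \frac{11115}{81316} \approx -0.13669$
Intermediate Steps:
$\frac{239 \left(-2\right) + 11593}{-43461 + n} = \frac{239 \left(-2\right) + 11593}{-43461 - 37855} = \frac{-478 + 11593}{-81316} = 11115 \left(- \frac{1}{81316}\right) = - \frac{11115}{81316}$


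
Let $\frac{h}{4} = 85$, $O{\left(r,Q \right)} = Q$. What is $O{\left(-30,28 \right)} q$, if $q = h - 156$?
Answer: $5152$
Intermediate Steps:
$h = 340$ ($h = 4 \cdot 85 = 340$)
$q = 184$ ($q = 340 - 156 = 184$)
$O{\left(-30,28 \right)} q = 28 \cdot 184 = 5152$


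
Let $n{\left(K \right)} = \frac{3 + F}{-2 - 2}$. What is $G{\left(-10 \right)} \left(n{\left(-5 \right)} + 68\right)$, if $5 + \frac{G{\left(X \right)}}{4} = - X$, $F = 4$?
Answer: $1325$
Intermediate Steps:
$G{\left(X \right)} = -20 - 4 X$ ($G{\left(X \right)} = -20 + 4 \left(- X\right) = -20 - 4 X$)
$n{\left(K \right)} = - \frac{7}{4}$ ($n{\left(K \right)} = \frac{3 + 4}{-2 - 2} = \frac{7}{-4} = 7 \left(- \frac{1}{4}\right) = - \frac{7}{4}$)
$G{\left(-10 \right)} \left(n{\left(-5 \right)} + 68\right) = \left(-20 - -40\right) \left(- \frac{7}{4} + 68\right) = \left(-20 + 40\right) \frac{265}{4} = 20 \cdot \frac{265}{4} = 1325$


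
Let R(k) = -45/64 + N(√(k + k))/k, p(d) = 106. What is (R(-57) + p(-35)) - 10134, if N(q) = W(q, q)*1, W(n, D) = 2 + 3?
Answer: -36585029/3648 ≈ -10029.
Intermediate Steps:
W(n, D) = 5
N(q) = 5 (N(q) = 5*1 = 5)
R(k) = -45/64 + 5/k
(R(-57) + p(-35)) - 10134 = ((-45/64 + 5/(-57)) + 106) - 10134 = ((-45/64 + 5*(-1/57)) + 106) - 10134 = ((-45/64 - 5/57) + 106) - 10134 = (-2885/3648 + 106) - 10134 = 383803/3648 - 10134 = -36585029/3648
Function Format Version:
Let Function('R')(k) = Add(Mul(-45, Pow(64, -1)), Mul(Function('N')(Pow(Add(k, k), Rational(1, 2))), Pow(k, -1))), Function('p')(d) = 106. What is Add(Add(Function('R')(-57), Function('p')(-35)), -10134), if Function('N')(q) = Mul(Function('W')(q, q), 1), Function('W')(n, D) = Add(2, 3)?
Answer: Rational(-36585029, 3648) ≈ -10029.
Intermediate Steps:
Function('W')(n, D) = 5
Function('N')(q) = 5 (Function('N')(q) = Mul(5, 1) = 5)
Function('R')(k) = Add(Rational(-45, 64), Mul(5, Pow(k, -1))) (Function('R')(k) = Add(Mul(-45, Pow(64, -1)), Mul(5, Pow(k, -1))) = Add(Mul(-45, Rational(1, 64)), Mul(5, Pow(k, -1))) = Add(Rational(-45, 64), Mul(5, Pow(k, -1))))
Add(Add(Function('R')(-57), Function('p')(-35)), -10134) = Add(Add(Add(Rational(-45, 64), Mul(5, Pow(-57, -1))), 106), -10134) = Add(Add(Add(Rational(-45, 64), Mul(5, Rational(-1, 57))), 106), -10134) = Add(Add(Add(Rational(-45, 64), Rational(-5, 57)), 106), -10134) = Add(Add(Rational(-2885, 3648), 106), -10134) = Add(Rational(383803, 3648), -10134) = Rational(-36585029, 3648)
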